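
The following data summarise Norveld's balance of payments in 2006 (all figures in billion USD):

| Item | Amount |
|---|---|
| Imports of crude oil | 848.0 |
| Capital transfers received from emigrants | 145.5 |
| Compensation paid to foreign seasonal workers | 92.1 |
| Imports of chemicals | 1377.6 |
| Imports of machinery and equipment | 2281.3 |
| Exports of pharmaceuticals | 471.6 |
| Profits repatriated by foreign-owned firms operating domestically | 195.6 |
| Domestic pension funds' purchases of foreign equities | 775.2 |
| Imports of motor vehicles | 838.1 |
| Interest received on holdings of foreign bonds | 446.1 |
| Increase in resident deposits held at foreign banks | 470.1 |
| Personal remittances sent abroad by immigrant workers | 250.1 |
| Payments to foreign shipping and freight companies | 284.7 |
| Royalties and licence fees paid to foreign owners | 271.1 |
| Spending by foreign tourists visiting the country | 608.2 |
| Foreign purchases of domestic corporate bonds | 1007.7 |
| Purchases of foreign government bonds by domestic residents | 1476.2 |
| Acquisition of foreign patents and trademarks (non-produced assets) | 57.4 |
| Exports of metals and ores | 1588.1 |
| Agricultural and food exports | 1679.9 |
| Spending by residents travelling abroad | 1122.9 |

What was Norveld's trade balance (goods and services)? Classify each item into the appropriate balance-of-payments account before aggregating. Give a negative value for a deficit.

-2675.9

Goods: -848.0 - 838.1 - 2281.3 - 1377.6 + 1679.9 + 471.6 + 1588.1 = -1605.4
Services: 608.2 - 1122.9 - 271.1 - 284.7 = -1070.5
Trade balance = -1605.4 + (-1070.5) = -2675.9
(Excluded from the trade balance — capital account: capital transfers received from emigrants 145.5, acquisition of foreign patents and trademarks (non-produced assets) 57.4; primary income: compensation paid to foreign seasonal workers 92.1, profits repatriated by foreign-owned firms operating domestically 195.6, interest received on holdings of foreign bonds 446.1; financial account: domestic pension funds' purchases of foreign equities 775.2, increase in resident deposits held at foreign banks 470.1, foreign purchases of domestic corporate bonds 1007.7, purchases of foreign government bonds by domestic residents 1476.2; secondary income: personal remittances sent abroad by immigrant workers 250.1.)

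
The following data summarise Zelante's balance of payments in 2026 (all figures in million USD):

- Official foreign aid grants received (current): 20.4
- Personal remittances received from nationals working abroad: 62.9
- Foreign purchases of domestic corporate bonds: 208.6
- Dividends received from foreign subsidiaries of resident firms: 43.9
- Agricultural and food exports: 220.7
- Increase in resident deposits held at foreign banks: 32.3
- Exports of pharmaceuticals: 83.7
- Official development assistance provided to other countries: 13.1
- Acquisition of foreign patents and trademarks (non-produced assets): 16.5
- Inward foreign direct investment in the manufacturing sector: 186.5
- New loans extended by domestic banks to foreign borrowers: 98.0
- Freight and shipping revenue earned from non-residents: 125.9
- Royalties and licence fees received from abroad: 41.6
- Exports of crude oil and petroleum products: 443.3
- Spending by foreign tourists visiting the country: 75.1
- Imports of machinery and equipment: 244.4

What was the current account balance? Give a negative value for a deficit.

Goods: 220.7 + 83.7 + 443.3 - 244.4 = 503.3
Services: 125.9 + 41.6 + 75.1 = 242.6
Primary income: 43.9
Secondary income: 62.9 + 20.4 - 13.1 = 70.2
Current account = 503.3 + 242.6 + 43.9 + 70.2 = 860.0
(Excluded from the current account — financial account: foreign purchases of domestic corporate bonds 208.6, increase in resident deposits held at foreign banks 32.3, inward foreign direct investment in the manufacturing sector 186.5, new loans extended by domestic banks to foreign borrowers 98.0; capital account: acquisition of foreign patents and trademarks (non-produced assets) 16.5.)

860.0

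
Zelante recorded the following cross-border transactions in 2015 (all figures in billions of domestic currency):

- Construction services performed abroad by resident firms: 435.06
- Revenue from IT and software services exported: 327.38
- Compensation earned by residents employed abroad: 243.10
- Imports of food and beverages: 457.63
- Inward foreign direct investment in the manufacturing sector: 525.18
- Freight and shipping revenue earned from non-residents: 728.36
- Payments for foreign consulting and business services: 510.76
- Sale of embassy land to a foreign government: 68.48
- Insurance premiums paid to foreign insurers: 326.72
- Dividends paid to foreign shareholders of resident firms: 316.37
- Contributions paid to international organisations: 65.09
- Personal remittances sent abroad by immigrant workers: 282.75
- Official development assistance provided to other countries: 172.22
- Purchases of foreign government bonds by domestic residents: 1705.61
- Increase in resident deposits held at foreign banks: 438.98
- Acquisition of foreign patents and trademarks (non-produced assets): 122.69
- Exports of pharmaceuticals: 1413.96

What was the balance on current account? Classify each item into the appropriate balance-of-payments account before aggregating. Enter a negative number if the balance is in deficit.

Goods: -457.63 + 1413.96 = 956.33
Services: -510.76 + 728.36 - 326.72 + 327.38 + 435.06 = 653.32
Primary income: 243.10 - 316.37 = -73.27
Secondary income: -282.75 - 172.22 - 65.09 = -520.06
Current account = 956.33 + 653.32 + (-73.27) + (-520.06) = 1016.32
(Excluded from the current account — financial account: inward foreign direct investment in the manufacturing sector 525.18, purchases of foreign government bonds by domestic residents 1705.61, increase in resident deposits held at foreign banks 438.98; capital account: sale of embassy land to a foreign government 68.48, acquisition of foreign patents and trademarks (non-produced assets) 122.69.)

1016.32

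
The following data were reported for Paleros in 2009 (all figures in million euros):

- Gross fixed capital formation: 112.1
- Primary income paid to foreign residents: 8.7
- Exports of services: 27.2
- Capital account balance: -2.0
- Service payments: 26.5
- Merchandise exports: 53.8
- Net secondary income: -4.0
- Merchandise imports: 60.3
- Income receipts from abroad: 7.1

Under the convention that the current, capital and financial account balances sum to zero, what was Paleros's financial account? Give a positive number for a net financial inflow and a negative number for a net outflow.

Goods balance = 53.8 - 60.3 = -6.5
Services balance = 27.2 - 26.5 = 0.7
Trade balance (goods + services) = -6.5 + 0.7 = -5.8
Net primary income = 7.1 - 8.7 = -1.6
Net secondary income = -4.0
Current account = -5.8 + (-1.6) + (-4.0) = -11.4
Financial account = -(-11.4 + (-2.0)) = 13.4

13.4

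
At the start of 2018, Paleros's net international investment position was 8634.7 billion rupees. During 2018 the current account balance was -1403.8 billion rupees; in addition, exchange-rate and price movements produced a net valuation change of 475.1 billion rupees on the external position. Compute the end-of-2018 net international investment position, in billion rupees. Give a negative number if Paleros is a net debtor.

7706.0

Change in NIIP = current account + net valuation change = -1403.8 + 475.1 = -928.7
End-of-year NIIP = 8634.7 + (-928.7) = 7706.0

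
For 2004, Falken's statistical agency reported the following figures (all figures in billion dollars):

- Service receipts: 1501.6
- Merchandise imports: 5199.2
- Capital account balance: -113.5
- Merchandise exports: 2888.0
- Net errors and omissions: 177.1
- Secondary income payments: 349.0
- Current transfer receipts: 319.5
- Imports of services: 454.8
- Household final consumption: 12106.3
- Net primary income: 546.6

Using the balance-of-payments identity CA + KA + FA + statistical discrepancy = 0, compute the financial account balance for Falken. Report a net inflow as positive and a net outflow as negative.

Goods balance = 2888.0 - 5199.2 = -2311.2
Services balance = 1501.6 - 454.8 = 1046.8
Trade balance (goods + services) = -2311.2 + 1046.8 = -1264.4
Net primary income = 546.6
Net secondary income = 319.5 - 349.0 = -29.5
Current account = -1264.4 + 546.6 + (-29.5) = -747.3
Financial account = -(-747.3 + (-113.5) + 177.1) = 683.7

683.7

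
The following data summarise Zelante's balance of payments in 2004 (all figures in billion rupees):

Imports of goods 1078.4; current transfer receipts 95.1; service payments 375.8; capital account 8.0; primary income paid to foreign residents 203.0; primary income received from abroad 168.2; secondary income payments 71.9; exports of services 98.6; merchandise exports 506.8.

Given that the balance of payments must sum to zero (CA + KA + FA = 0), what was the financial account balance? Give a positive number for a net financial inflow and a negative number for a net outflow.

852.4

Goods balance = 506.8 - 1078.4 = -571.6
Services balance = 98.6 - 375.8 = -277.2
Trade balance (goods + services) = -571.6 + (-277.2) = -848.8
Net primary income = 168.2 - 203.0 = -34.8
Net secondary income = 95.1 - 71.9 = 23.2
Current account = -848.8 + (-34.8) + 23.2 = -860.4
Financial account = -(-860.4 + 8.0) = 852.4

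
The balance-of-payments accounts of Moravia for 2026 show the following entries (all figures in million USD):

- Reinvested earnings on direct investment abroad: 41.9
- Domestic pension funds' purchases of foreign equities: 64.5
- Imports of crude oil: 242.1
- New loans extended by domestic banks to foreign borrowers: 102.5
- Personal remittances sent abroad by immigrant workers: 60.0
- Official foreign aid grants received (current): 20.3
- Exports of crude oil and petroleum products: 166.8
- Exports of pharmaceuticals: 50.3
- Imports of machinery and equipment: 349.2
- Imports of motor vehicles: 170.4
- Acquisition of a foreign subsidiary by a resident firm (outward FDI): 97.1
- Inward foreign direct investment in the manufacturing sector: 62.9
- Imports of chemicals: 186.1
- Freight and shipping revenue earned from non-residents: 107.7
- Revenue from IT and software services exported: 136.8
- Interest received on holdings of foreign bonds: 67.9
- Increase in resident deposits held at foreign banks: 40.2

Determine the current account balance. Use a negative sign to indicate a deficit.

Goods: -186.1 - 349.2 + 166.8 - 242.1 + 50.3 - 170.4 = -730.7
Services: 107.7 + 136.8 = 244.5
Primary income: 41.9 + 67.9 = 109.8
Secondary income: -60.0 + 20.3 = -39.7
Current account = (-730.7) + 244.5 + 109.8 + (-39.7) = -416.1
(Excluded from the current account — financial account: domestic pension funds' purchases of foreign equities 64.5, new loans extended by domestic banks to foreign borrowers 102.5, acquisition of a foreign subsidiary by a resident firm (outward FDI) 97.1, inward foreign direct investment in the manufacturing sector 62.9, increase in resident deposits held at foreign banks 40.2.)

-416.1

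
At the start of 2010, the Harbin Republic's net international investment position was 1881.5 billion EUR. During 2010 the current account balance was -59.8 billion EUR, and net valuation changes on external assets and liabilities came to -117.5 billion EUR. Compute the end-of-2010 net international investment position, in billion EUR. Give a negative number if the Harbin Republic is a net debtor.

Change in NIIP = current account + net valuation change = -59.8 + (-117.5) = -177.3
End-of-year NIIP = 1881.5 + (-177.3) = 1704.2

1704.2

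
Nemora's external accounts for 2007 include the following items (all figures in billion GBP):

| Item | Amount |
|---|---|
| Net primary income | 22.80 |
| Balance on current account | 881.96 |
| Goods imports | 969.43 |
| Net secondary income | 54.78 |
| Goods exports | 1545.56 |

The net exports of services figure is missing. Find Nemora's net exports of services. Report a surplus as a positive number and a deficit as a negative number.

Current account = goods balance + services balance + net primary income + net secondary income
Sum of the known components = 653.71
Net exports of services = CA - (known components) = 881.96 - 653.71 = 228.25

228.25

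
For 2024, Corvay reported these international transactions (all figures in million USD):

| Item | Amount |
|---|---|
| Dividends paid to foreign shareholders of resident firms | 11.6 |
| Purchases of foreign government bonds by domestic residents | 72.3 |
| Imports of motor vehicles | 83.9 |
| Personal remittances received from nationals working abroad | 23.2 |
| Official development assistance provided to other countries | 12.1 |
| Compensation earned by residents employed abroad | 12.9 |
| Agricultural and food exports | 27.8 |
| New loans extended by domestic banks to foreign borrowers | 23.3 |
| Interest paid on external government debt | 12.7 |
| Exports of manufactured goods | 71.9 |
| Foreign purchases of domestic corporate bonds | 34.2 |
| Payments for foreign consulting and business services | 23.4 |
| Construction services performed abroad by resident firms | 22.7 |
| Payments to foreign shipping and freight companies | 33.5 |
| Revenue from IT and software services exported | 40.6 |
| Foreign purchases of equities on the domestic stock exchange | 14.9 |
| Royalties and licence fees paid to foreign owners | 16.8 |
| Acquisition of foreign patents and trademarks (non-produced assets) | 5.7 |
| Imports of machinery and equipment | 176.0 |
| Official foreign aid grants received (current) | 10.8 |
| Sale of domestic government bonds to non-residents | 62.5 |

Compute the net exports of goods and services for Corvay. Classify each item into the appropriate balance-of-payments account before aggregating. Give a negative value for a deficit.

Goods: -83.9 + 27.8 - 176.0 + 71.9 = -160.2
Services: -16.8 + 40.6 - 33.5 - 23.4 + 22.7 = -10.4
Trade balance = -160.2 + (-10.4) = -170.6
(Excluded from the trade balance — primary income: dividends paid to foreign shareholders of resident firms 11.6, compensation earned by residents employed abroad 12.9, interest paid on external government debt 12.7; financial account: purchases of foreign government bonds by domestic residents 72.3, new loans extended by domestic banks to foreign borrowers 23.3, foreign purchases of domestic corporate bonds 34.2, foreign purchases of equities on the domestic stock exchange 14.9, sale of domestic government bonds to non-residents 62.5; secondary income: personal remittances received from nationals working abroad 23.2, official development assistance provided to other countries 12.1, official foreign aid grants received (current) 10.8; capital account: acquisition of foreign patents and trademarks (non-produced assets) 5.7.)

-170.6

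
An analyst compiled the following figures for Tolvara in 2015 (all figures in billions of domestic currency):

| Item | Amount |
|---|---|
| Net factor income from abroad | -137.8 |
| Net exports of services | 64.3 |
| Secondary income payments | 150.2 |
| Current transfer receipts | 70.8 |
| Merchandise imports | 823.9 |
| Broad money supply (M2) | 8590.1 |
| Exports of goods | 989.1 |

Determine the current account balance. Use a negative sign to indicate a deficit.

Goods balance = 989.1 - 823.9 = 165.2
Services balance = 64.3
Trade balance (goods + services) = 165.2 + 64.3 = 229.5
Net primary income = -137.8
Net secondary income = 70.8 - 150.2 = -79.4
Current account = 229.5 + (-137.8) + (-79.4) = 12.3

12.3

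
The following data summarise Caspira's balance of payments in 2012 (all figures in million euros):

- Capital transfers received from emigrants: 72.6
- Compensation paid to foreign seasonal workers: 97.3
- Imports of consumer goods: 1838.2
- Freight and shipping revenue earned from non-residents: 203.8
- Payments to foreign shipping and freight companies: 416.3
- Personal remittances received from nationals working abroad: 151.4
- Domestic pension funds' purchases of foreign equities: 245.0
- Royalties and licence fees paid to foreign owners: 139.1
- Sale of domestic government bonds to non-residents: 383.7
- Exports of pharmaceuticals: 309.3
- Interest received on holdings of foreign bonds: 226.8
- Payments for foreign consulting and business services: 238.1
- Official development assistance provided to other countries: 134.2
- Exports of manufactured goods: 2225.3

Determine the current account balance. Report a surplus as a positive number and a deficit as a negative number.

253.4

Goods: -1838.2 + 2225.3 + 309.3 = 696.4
Services: -238.1 - 139.1 - 416.3 + 203.8 = -589.7
Primary income: -97.3 + 226.8 = 129.5
Secondary income: 151.4 - 134.2 = 17.2
Current account = 696.4 + (-589.7) + 129.5 + 17.2 = 253.4
(Excluded from the current account — capital account: capital transfers received from emigrants 72.6; financial account: domestic pension funds' purchases of foreign equities 245.0, sale of domestic government bonds to non-residents 383.7.)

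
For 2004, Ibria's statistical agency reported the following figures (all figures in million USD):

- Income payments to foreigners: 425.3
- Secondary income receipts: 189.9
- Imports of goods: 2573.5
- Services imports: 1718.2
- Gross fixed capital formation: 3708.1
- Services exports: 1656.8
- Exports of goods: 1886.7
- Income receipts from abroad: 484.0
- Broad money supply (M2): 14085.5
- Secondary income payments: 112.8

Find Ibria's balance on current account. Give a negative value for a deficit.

-612.4

Goods balance = 1886.7 - 2573.5 = -686.8
Services balance = 1656.8 - 1718.2 = -61.4
Trade balance (goods + services) = -686.8 + (-61.4) = -748.2
Net primary income = 484.0 - 425.3 = 58.7
Net secondary income = 189.9 - 112.8 = 77.1
Current account = -748.2 + 58.7 + 77.1 = -612.4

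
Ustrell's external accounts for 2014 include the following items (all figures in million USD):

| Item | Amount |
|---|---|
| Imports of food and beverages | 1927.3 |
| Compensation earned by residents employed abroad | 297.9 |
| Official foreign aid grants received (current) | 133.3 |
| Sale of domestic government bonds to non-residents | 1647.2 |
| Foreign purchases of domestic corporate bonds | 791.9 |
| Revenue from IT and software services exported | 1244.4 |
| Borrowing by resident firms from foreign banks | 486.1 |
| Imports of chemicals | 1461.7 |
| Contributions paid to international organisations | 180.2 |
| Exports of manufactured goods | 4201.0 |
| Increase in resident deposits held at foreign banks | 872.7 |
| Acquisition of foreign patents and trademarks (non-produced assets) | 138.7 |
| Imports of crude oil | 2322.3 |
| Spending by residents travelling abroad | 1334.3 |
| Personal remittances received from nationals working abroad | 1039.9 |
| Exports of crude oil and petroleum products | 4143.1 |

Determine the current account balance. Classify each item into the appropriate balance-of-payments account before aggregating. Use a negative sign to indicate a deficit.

Goods: 4201.0 - 1927.3 + 4143.1 - 2322.3 - 1461.7 = 2632.8
Services: -1334.3 + 1244.4 = -89.9
Primary income: 297.9
Secondary income: 133.3 - 180.2 + 1039.9 = 993.0
Current account = 2632.8 + (-89.9) + 297.9 + 993.0 = 3833.8
(Excluded from the current account — financial account: sale of domestic government bonds to non-residents 1647.2, foreign purchases of domestic corporate bonds 791.9, borrowing by resident firms from foreign banks 486.1, increase in resident deposits held at foreign banks 872.7; capital account: acquisition of foreign patents and trademarks (non-produced assets) 138.7.)

3833.8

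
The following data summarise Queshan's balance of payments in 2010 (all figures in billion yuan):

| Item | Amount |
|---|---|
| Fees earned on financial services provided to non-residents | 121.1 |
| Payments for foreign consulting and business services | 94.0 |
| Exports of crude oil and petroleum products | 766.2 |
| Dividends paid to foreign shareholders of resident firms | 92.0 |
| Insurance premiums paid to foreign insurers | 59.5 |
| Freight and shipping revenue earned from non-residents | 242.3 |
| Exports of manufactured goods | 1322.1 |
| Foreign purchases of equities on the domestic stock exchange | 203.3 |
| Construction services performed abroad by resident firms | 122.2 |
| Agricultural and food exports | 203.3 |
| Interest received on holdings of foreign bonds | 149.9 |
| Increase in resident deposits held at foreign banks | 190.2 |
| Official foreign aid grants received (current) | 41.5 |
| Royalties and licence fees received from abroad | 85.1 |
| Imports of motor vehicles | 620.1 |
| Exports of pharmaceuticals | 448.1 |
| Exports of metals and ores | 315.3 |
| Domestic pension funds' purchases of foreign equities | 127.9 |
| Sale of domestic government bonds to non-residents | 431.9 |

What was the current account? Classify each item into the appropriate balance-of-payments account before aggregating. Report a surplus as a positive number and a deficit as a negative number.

2951.5

Goods: 203.3 + 448.1 + 315.3 + 1322.1 + 766.2 - 620.1 = 2434.9
Services: 242.3 + 122.2 - 94.0 - 59.5 + 85.1 + 121.1 = 417.2
Primary income: -92.0 + 149.9 = 57.9
Secondary income: 41.5
Current account = 2434.9 + 417.2 + 57.9 + 41.5 = 2951.5
(Excluded from the current account — financial account: foreign purchases of equities on the domestic stock exchange 203.3, increase in resident deposits held at foreign banks 190.2, domestic pension funds' purchases of foreign equities 127.9, sale of domestic government bonds to non-residents 431.9.)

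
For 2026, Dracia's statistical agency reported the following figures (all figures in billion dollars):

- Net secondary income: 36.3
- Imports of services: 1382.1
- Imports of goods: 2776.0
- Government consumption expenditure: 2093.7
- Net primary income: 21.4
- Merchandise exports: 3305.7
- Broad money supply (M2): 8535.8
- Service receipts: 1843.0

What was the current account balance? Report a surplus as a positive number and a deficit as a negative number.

1048.3

Goods balance = 3305.7 - 2776.0 = 529.7
Services balance = 1843.0 - 1382.1 = 460.9
Trade balance (goods + services) = 529.7 + 460.9 = 990.6
Net primary income = 21.4
Net secondary income = 36.3
Current account = 990.6 + 21.4 + 36.3 = 1048.3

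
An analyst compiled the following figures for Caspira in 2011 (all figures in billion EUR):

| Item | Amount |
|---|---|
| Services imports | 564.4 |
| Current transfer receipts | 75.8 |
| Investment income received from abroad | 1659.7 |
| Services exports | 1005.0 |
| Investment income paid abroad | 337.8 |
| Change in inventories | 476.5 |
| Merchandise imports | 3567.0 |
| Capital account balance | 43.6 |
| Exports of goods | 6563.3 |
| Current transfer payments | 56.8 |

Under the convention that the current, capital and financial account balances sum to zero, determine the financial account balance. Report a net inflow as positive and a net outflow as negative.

-4821.4

Goods balance = 6563.3 - 3567.0 = 2996.3
Services balance = 1005.0 - 564.4 = 440.6
Trade balance (goods + services) = 2996.3 + 440.6 = 3436.9
Net primary income = 1659.7 - 337.8 = 1321.9
Net secondary income = 75.8 - 56.8 = 19.0
Current account = 3436.9 + 1321.9 + 19.0 = 4777.8
Financial account = -(4777.8 + 43.6) = -4821.4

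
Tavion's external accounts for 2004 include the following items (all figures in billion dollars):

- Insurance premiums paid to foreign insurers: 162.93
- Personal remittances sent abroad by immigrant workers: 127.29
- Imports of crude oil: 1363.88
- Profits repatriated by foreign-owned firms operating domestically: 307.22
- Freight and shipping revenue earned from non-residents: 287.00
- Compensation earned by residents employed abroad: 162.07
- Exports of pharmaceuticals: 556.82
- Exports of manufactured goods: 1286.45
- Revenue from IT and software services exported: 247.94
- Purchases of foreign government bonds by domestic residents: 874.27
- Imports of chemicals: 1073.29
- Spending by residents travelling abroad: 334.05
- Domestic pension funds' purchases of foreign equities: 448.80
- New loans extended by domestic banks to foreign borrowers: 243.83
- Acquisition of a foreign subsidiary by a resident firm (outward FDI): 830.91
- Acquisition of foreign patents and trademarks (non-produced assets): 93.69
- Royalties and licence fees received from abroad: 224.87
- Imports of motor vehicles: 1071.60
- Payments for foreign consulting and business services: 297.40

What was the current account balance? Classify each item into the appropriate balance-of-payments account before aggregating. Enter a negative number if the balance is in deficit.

Goods: -1071.60 - 1363.88 - 1073.29 + 556.82 + 1286.45 = -1665.50
Services: 287.00 - 297.40 - 162.93 - 334.05 + 247.94 + 224.87 = -34.57
Primary income: 162.07 - 307.22 = -145.15
Secondary income: -127.29
Current account = (-1665.50) + (-34.57) + (-145.15) + (-127.29) = -1972.51
(Excluded from the current account — financial account: purchases of foreign government bonds by domestic residents 874.27, domestic pension funds' purchases of foreign equities 448.80, new loans extended by domestic banks to foreign borrowers 243.83, acquisition of a foreign subsidiary by a resident firm (outward FDI) 830.91; capital account: acquisition of foreign patents and trademarks (non-produced assets) 93.69.)

-1972.51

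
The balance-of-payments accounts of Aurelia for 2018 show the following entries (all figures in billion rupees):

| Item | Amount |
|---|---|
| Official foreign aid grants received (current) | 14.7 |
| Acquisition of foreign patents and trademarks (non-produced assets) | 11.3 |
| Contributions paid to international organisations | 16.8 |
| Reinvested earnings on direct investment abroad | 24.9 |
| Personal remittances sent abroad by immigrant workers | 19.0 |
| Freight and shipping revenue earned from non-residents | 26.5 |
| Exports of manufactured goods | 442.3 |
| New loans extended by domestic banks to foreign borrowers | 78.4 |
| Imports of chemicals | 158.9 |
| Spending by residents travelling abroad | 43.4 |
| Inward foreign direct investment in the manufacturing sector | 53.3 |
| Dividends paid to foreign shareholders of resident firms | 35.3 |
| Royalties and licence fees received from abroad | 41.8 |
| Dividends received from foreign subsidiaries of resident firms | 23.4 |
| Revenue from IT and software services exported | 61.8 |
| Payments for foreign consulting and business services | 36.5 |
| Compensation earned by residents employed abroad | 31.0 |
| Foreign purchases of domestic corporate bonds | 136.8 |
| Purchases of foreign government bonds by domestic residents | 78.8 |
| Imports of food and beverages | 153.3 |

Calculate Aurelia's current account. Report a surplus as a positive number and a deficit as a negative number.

Goods: -158.9 - 153.3 + 442.3 = 130.1
Services: 61.8 - 36.5 + 41.8 - 43.4 + 26.5 = 50.2
Primary income: 31.0 - 35.3 + 24.9 + 23.4 = 44.0
Secondary income: 14.7 - 19.0 - 16.8 = -21.1
Current account = 130.1 + 50.2 + 44.0 + (-21.1) = 203.2
(Excluded from the current account — capital account: acquisition of foreign patents and trademarks (non-produced assets) 11.3; financial account: new loans extended by domestic banks to foreign borrowers 78.4, inward foreign direct investment in the manufacturing sector 53.3, foreign purchases of domestic corporate bonds 136.8, purchases of foreign government bonds by domestic residents 78.8.)

203.2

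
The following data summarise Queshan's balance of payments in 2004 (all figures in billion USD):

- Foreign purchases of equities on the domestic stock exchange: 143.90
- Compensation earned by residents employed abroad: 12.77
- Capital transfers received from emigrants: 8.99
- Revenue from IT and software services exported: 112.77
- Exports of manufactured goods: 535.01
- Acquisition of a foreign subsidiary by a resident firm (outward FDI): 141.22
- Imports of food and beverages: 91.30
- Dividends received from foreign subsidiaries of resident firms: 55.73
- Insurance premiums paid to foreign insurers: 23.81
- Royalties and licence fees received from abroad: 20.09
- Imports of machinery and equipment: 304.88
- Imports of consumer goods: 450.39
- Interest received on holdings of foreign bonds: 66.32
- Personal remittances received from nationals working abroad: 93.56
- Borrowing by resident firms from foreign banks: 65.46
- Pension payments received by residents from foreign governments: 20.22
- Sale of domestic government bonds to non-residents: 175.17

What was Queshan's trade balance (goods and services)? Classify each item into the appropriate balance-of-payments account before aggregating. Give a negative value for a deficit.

Goods: -304.88 + 535.01 - 450.39 - 91.30 = -311.56
Services: -23.81 + 20.09 + 112.77 = 109.05
Trade balance = -311.56 + 109.05 = -202.51
(Excluded from the trade balance — financial account: foreign purchases of equities on the domestic stock exchange 143.90, acquisition of a foreign subsidiary by a resident firm (outward FDI) 141.22, borrowing by resident firms from foreign banks 65.46, sale of domestic government bonds to non-residents 175.17; primary income: compensation earned by residents employed abroad 12.77, dividends received from foreign subsidiaries of resident firms 55.73, interest received on holdings of foreign bonds 66.32; capital account: capital transfers received from emigrants 8.99; secondary income: personal remittances received from nationals working abroad 93.56, pension payments received by residents from foreign governments 20.22.)

-202.51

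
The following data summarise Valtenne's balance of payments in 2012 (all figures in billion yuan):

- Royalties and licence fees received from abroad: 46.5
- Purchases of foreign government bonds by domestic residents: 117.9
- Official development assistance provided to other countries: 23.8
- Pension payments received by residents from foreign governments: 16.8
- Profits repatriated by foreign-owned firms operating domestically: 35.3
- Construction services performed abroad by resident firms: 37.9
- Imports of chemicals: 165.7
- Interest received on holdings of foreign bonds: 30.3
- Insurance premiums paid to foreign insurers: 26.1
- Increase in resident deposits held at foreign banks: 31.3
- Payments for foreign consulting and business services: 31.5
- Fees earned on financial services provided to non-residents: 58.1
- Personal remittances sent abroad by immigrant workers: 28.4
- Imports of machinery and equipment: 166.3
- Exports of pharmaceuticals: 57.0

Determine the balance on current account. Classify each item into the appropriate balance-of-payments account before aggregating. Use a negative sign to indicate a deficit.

Goods: -165.7 - 166.3 + 57.0 = -275.0
Services: 58.1 + 37.9 + 46.5 - 31.5 - 26.1 = 84.9
Primary income: -35.3 + 30.3 = -5.0
Secondary income: -23.8 + 16.8 - 28.4 = -35.4
Current account = (-275.0) + 84.9 + (-5.0) + (-35.4) = -230.5
(Excluded from the current account — financial account: purchases of foreign government bonds by domestic residents 117.9, increase in resident deposits held at foreign banks 31.3.)

-230.5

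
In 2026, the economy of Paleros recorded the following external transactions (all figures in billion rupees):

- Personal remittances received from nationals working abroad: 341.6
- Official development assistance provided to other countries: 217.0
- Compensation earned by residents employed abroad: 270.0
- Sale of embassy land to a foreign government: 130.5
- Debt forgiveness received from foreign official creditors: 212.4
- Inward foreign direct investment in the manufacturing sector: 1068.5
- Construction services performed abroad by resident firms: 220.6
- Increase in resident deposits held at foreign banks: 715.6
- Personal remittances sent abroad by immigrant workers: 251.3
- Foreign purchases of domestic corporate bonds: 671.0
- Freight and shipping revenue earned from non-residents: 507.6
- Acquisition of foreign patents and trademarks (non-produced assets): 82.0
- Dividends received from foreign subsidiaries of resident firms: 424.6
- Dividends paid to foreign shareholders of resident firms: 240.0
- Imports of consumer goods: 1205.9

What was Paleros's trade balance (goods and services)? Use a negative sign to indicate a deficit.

Goods: -1205.9
Services: 220.6 + 507.6 = 728.2
Trade balance = -1205.9 + 728.2 = -477.7
(Excluded from the trade balance — secondary income: personal remittances received from nationals working abroad 341.6, official development assistance provided to other countries 217.0, personal remittances sent abroad by immigrant workers 251.3; primary income: compensation earned by residents employed abroad 270.0, dividends received from foreign subsidiaries of resident firms 424.6, dividends paid to foreign shareholders of resident firms 240.0; capital account: sale of embassy land to a foreign government 130.5, debt forgiveness received from foreign official creditors 212.4, acquisition of foreign patents and trademarks (non-produced assets) 82.0; financial account: inward foreign direct investment in the manufacturing sector 1068.5, increase in resident deposits held at foreign banks 715.6, foreign purchases of domestic corporate bonds 671.0.)

-477.7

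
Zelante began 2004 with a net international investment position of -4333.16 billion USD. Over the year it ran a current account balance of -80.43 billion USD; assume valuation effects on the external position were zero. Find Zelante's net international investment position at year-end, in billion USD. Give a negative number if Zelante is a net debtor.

With no valuation effects, change in NIIP = current account = -80.43
End-of-year NIIP = -4333.16 + (-80.43) = -4413.59

-4413.59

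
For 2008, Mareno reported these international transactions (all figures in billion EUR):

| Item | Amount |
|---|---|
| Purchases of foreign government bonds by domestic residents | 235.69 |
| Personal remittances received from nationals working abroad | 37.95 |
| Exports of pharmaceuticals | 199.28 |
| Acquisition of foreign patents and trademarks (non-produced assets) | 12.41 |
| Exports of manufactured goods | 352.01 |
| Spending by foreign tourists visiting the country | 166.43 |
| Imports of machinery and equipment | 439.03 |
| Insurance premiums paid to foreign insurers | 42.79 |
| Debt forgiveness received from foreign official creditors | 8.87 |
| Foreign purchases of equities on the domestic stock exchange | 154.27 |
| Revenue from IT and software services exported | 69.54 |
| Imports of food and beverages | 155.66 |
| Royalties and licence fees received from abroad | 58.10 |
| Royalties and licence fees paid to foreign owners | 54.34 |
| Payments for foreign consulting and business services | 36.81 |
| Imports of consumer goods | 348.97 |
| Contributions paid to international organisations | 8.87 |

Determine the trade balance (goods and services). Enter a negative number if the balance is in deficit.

-232.24

Goods: -348.97 + 199.28 + 352.01 - 155.66 - 439.03 = -392.37
Services: 69.54 - 42.79 - 54.34 - 36.81 + 166.43 + 58.10 = 160.13
Trade balance = -392.37 + 160.13 = -232.24
(Excluded from the trade balance — financial account: purchases of foreign government bonds by domestic residents 235.69, foreign purchases of equities on the domestic stock exchange 154.27; secondary income: personal remittances received from nationals working abroad 37.95, contributions paid to international organisations 8.87; capital account: acquisition of foreign patents and trademarks (non-produced assets) 12.41, debt forgiveness received from foreign official creditors 8.87.)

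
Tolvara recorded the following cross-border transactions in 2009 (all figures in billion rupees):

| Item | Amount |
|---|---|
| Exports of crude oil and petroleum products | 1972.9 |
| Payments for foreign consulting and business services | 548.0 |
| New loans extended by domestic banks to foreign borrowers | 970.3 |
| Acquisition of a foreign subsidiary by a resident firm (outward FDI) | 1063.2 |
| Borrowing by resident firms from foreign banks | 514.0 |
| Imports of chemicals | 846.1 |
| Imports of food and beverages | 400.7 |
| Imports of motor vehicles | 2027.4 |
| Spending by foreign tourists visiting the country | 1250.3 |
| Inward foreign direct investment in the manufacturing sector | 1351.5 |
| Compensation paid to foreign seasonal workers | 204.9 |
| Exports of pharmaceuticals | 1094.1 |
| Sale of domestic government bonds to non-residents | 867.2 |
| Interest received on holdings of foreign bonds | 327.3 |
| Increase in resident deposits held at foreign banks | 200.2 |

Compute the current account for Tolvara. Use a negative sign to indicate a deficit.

617.5

Goods: -2027.4 + 1094.1 - 400.7 - 846.1 + 1972.9 = -207.2
Services: 1250.3 - 548.0 = 702.3
Primary income: -204.9 + 327.3 = 122.4
Current account = (-207.2) + 702.3 + 122.4 = 617.5
(Excluded from the current account — financial account: new loans extended by domestic banks to foreign borrowers 970.3, acquisition of a foreign subsidiary by a resident firm (outward FDI) 1063.2, borrowing by resident firms from foreign banks 514.0, inward foreign direct investment in the manufacturing sector 1351.5, sale of domestic government bonds to non-residents 867.2, increase in resident deposits held at foreign banks 200.2.)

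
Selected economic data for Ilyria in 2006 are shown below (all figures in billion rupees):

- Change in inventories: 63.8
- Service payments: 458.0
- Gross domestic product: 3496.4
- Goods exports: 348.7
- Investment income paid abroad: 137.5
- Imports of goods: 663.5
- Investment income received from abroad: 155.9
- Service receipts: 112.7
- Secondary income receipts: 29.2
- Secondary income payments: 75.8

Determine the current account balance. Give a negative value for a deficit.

Goods balance = 348.7 - 663.5 = -314.8
Services balance = 112.7 - 458.0 = -345.3
Trade balance (goods + services) = -314.8 + (-345.3) = -660.1
Net primary income = 155.9 - 137.5 = 18.4
Net secondary income = 29.2 - 75.8 = -46.6
Current account = -660.1 + 18.4 + (-46.6) = -688.3

-688.3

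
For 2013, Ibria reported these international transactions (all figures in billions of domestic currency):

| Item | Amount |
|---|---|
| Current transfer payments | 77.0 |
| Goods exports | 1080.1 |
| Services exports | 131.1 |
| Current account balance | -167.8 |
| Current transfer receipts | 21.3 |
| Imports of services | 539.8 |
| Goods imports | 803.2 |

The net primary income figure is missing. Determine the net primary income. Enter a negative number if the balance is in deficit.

Current account = goods balance + services balance + net primary income + net secondary income
Sum of the known components = -187.5
Net primary income = CA - (known components) = -167.8 - (-187.5) = 19.7

19.7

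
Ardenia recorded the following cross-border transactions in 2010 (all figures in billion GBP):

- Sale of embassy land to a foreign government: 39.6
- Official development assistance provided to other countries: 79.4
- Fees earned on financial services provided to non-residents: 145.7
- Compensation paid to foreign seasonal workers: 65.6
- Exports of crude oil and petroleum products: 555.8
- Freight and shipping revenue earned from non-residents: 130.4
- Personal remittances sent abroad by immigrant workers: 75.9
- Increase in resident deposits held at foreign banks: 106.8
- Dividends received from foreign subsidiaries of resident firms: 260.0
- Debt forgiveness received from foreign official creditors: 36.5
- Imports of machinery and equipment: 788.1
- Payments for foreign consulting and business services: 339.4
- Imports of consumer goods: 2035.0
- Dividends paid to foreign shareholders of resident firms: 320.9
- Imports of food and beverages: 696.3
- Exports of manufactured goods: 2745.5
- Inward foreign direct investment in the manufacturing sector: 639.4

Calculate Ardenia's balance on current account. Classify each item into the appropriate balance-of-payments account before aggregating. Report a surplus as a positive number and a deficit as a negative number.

-563.2

Goods: 555.8 - 2035.0 - 696.3 + 2745.5 - 788.1 = -218.1
Services: 145.7 - 339.4 + 130.4 = -63.3
Primary income: -65.6 - 320.9 + 260.0 = -126.5
Secondary income: -79.4 - 75.9 = -155.3
Current account = (-218.1) + (-63.3) + (-126.5) + (-155.3) = -563.2
(Excluded from the current account — capital account: sale of embassy land to a foreign government 39.6, debt forgiveness received from foreign official creditors 36.5; financial account: increase in resident deposits held at foreign banks 106.8, inward foreign direct investment in the manufacturing sector 639.4.)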